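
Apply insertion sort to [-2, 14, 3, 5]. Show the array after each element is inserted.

First element -2 is already 'sorted'
Insert 14: shifted 0 elements -> [-2, 14, 3, 5]
Insert 3: shifted 1 elements -> [-2, 3, 14, 5]
Insert 5: shifted 1 elements -> [-2, 3, 5, 14]


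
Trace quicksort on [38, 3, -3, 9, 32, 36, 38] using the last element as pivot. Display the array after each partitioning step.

Partition 1: pivot=38 at index 6 -> [38, 3, -3, 9, 32, 36, 38]
Partition 2: pivot=36 at index 4 -> [3, -3, 9, 32, 36, 38, 38]
Partition 3: pivot=32 at index 3 -> [3, -3, 9, 32, 36, 38, 38]
Partition 4: pivot=9 at index 2 -> [3, -3, 9, 32, 36, 38, 38]
Partition 5: pivot=-3 at index 0 -> [-3, 3, 9, 32, 36, 38, 38]


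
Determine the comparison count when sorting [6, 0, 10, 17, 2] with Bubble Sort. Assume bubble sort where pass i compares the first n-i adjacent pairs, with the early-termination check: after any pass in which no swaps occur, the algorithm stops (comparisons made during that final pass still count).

Pass 1: compare adjacent pairs (0,1)..(3,4) = 4 comparison(s), 2 swap(s) -> [0, 6, 10, 2, 17]
Pass 2: compare adjacent pairs (0,1)..(2,3) = 3 comparison(s), 1 swap(s) -> [0, 6, 2, 10, 17]
Pass 3: compare adjacent pairs (0,1)..(1,2) = 2 comparison(s), 1 swap(s) -> [0, 2, 6, 10, 17]
Pass 4: compare adjacent pairs (0,1)..(0,1) = 1 comparison(s), 0 swap(s) -> [0, 2, 6, 10, 17]
No swaps in this pass, so bubble sort stops here.
Total comparisons: 4 + 3 + 2 + 1 = 10


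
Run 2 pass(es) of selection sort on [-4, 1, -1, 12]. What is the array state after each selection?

Pass 1: Select minimum -4 at index 0, swap -> [-4, 1, -1, 12]
Pass 2: Select minimum -1 at index 2, swap -> [-4, -1, 1, 12]


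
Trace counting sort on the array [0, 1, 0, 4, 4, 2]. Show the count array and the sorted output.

Count array: [2, 1, 1, 0, 2]
(count[i] = number of elements equal to i)
Cumulative count: [2, 3, 4, 4, 6]
Sorted: [0, 0, 1, 2, 4, 4]


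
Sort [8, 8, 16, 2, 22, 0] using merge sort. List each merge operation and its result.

Divide and conquer:
  Merge [8] + [16] -> [8, 16]
  Merge [8] + [8, 16] -> [8, 8, 16]
  Merge [22] + [0] -> [0, 22]
  Merge [2] + [0, 22] -> [0, 2, 22]
  Merge [8, 8, 16] + [0, 2, 22] -> [0, 2, 8, 8, 16, 22]


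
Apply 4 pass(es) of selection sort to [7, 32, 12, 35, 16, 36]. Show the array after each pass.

Pass 1: Select minimum 7 at index 0, swap -> [7, 32, 12, 35, 16, 36]
Pass 2: Select minimum 12 at index 2, swap -> [7, 12, 32, 35, 16, 36]
Pass 3: Select minimum 16 at index 4, swap -> [7, 12, 16, 35, 32, 36]
Pass 4: Select minimum 32 at index 4, swap -> [7, 12, 16, 32, 35, 36]


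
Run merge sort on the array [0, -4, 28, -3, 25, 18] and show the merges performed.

Divide and conquer:
  Merge [-4] + [28] -> [-4, 28]
  Merge [0] + [-4, 28] -> [-4, 0, 28]
  Merge [25] + [18] -> [18, 25]
  Merge [-3] + [18, 25] -> [-3, 18, 25]
  Merge [-4, 0, 28] + [-3, 18, 25] -> [-4, -3, 0, 18, 25, 28]


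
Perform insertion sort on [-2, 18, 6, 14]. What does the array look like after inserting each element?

First element -2 is already 'sorted'
Insert 18: shifted 0 elements -> [-2, 18, 6, 14]
Insert 6: shifted 1 elements -> [-2, 6, 18, 14]
Insert 14: shifted 1 elements -> [-2, 6, 14, 18]


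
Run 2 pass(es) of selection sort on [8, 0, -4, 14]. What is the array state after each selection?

Pass 1: Select minimum -4 at index 2, swap -> [-4, 0, 8, 14]
Pass 2: Select minimum 0 at index 1, swap -> [-4, 0, 8, 14]


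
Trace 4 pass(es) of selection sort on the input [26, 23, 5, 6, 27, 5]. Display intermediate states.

Pass 1: Select minimum 5 at index 2, swap -> [5, 23, 26, 6, 27, 5]
Pass 2: Select minimum 5 at index 5, swap -> [5, 5, 26, 6, 27, 23]
Pass 3: Select minimum 6 at index 3, swap -> [5, 5, 6, 26, 27, 23]
Pass 4: Select minimum 23 at index 5, swap -> [5, 5, 6, 23, 27, 26]


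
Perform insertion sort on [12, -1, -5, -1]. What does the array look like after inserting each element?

First element 12 is already 'sorted'
Insert -1: shifted 1 elements -> [-1, 12, -5, -1]
Insert -5: shifted 2 elements -> [-5, -1, 12, -1]
Insert -1: shifted 1 elements -> [-5, -1, -1, 12]


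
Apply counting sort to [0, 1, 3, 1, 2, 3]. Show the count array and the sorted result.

Count array: [1, 2, 1, 2]
(count[i] = number of elements equal to i)
Cumulative count: [1, 3, 4, 6]
Sorted: [0, 1, 1, 2, 3, 3]


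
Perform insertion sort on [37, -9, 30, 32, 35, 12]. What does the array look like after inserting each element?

First element 37 is already 'sorted'
Insert -9: shifted 1 elements -> [-9, 37, 30, 32, 35, 12]
Insert 30: shifted 1 elements -> [-9, 30, 37, 32, 35, 12]
Insert 32: shifted 1 elements -> [-9, 30, 32, 37, 35, 12]
Insert 35: shifted 1 elements -> [-9, 30, 32, 35, 37, 12]
Insert 12: shifted 4 elements -> [-9, 12, 30, 32, 35, 37]


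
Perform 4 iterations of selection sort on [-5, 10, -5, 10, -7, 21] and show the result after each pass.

Pass 1: Select minimum -7 at index 4, swap -> [-7, 10, -5, 10, -5, 21]
Pass 2: Select minimum -5 at index 2, swap -> [-7, -5, 10, 10, -5, 21]
Pass 3: Select minimum -5 at index 4, swap -> [-7, -5, -5, 10, 10, 21]
Pass 4: Select minimum 10 at index 3, swap -> [-7, -5, -5, 10, 10, 21]


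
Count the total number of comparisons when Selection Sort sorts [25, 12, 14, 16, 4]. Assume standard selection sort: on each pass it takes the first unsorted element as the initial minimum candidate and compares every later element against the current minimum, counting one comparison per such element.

Pass 1: scan indices 1..4 for the minimum = 4 comparison(s); min is 4, place at index 0 -> [4, 12, 14, 16, 25]
Pass 2: scan indices 2..4 for the minimum = 3 comparison(s); min is 12, place at index 1 -> [4, 12, 14, 16, 25]
Pass 3: scan indices 3..4 for the minimum = 2 comparison(s); min is 14, place at index 2 -> [4, 12, 14, 16, 25]
Pass 4: scan indices 4..4 for the minimum = 1 comparison(s); min is 16, place at index 3 -> [4, 12, 14, 16, 25]
Selection sort always scans the whole unsorted suffix, so the count is (n-1) + (n-2) + ... + 1 = n(n-1)/2 = 5*4/2 = 10 regardless of the input order.
Total comparisons: 4 + 3 + 2 + 1 = 10


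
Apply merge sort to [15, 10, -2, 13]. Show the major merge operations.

Divide and conquer:
  Merge [15] + [10] -> [10, 15]
  Merge [-2] + [13] -> [-2, 13]
  Merge [10, 15] + [-2, 13] -> [-2, 10, 13, 15]


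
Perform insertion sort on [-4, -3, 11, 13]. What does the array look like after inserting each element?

First element -4 is already 'sorted'
Insert -3: shifted 0 elements -> [-4, -3, 11, 13]
Insert 11: shifted 0 elements -> [-4, -3, 11, 13]
Insert 13: shifted 0 elements -> [-4, -3, 11, 13]


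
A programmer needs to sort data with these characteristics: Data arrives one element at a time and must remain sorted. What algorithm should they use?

Best choice: Insertion sort
Reason: Insertion sort naturally handles online/streaming input by inserting each new element into sorted position


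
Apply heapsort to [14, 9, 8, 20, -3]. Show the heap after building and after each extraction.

Build heap: [20, 14, 8, 9, -3]
Extract 20: [14, 9, 8, -3, 20]
Extract 14: [9, -3, 8, 14, 20]
Extract 9: [8, -3, 9, 14, 20]
Extract 8: [-3, 8, 9, 14, 20]


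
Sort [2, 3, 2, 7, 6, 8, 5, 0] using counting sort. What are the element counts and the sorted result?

Count array: [1, 0, 2, 1, 0, 1, 1, 1, 1]
(count[i] = number of elements equal to i)
Cumulative count: [1, 1, 3, 4, 4, 5, 6, 7, 8]
Sorted: [0, 2, 2, 3, 5, 6, 7, 8]


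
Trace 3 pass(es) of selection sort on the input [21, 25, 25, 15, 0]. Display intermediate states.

Pass 1: Select minimum 0 at index 4, swap -> [0, 25, 25, 15, 21]
Pass 2: Select minimum 15 at index 3, swap -> [0, 15, 25, 25, 21]
Pass 3: Select minimum 21 at index 4, swap -> [0, 15, 21, 25, 25]


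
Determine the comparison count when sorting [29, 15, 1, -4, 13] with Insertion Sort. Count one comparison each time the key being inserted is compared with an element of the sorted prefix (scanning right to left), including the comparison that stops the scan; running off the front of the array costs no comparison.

Insert 15: 29 > 15 (shift), reached front = 1 comparison(s) -> [15, 29, 1, -4, 13]
Insert 1: 29 > 1 (shift), 15 > 1 (shift), reached front = 2 comparison(s) -> [1, 15, 29, -4, 13]
Insert -4: 29 > -4 (shift), 15 > -4 (shift), 1 > -4 (shift), reached front = 3 comparison(s) -> [-4, 1, 15, 29, 13]
Insert 13: 29 > 13 (shift), 15 > 13 (shift), 1 <= 13 (stop) = 3 comparison(s) -> [-4, 1, 13, 15, 29]
Total comparisons: 1 + 2 + 3 + 3 = 9


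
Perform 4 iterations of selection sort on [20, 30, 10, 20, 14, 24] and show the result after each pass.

Pass 1: Select minimum 10 at index 2, swap -> [10, 30, 20, 20, 14, 24]
Pass 2: Select minimum 14 at index 4, swap -> [10, 14, 20, 20, 30, 24]
Pass 3: Select minimum 20 at index 2, swap -> [10, 14, 20, 20, 30, 24]
Pass 4: Select minimum 20 at index 3, swap -> [10, 14, 20, 20, 30, 24]


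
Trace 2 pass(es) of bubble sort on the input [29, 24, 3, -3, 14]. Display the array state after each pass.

After pass 1: [24, 3, -3, 14, 29] (4 swaps)
After pass 2: [3, -3, 14, 24, 29] (3 swaps)
Total swaps: 7


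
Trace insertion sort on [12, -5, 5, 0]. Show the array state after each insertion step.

First element 12 is already 'sorted'
Insert -5: shifted 1 elements -> [-5, 12, 5, 0]
Insert 5: shifted 1 elements -> [-5, 5, 12, 0]
Insert 0: shifted 2 elements -> [-5, 0, 5, 12]


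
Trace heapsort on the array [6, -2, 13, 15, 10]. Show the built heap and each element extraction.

Build heap: [15, 10, 13, -2, 6]
Extract 15: [13, 10, 6, -2, 15]
Extract 13: [10, -2, 6, 13, 15]
Extract 10: [6, -2, 10, 13, 15]
Extract 6: [-2, 6, 10, 13, 15]


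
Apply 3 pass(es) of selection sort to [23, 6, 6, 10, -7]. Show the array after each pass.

Pass 1: Select minimum -7 at index 4, swap -> [-7, 6, 6, 10, 23]
Pass 2: Select minimum 6 at index 1, swap -> [-7, 6, 6, 10, 23]
Pass 3: Select minimum 6 at index 2, swap -> [-7, 6, 6, 10, 23]


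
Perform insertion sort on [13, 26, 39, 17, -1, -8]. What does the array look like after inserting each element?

First element 13 is already 'sorted'
Insert 26: shifted 0 elements -> [13, 26, 39, 17, -1, -8]
Insert 39: shifted 0 elements -> [13, 26, 39, 17, -1, -8]
Insert 17: shifted 2 elements -> [13, 17, 26, 39, -1, -8]
Insert -1: shifted 4 elements -> [-1, 13, 17, 26, 39, -8]
Insert -8: shifted 5 elements -> [-8, -1, 13, 17, 26, 39]


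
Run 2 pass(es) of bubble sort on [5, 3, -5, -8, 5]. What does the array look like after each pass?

After pass 1: [3, -5, -8, 5, 5] (3 swaps)
After pass 2: [-5, -8, 3, 5, 5] (2 swaps)
Total swaps: 5


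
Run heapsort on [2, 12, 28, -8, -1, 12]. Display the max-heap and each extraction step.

Build heap: [28, 12, 12, -8, -1, 2]
Extract 28: [12, 2, 12, -8, -1, 28]
Extract 12: [12, 2, -1, -8, 12, 28]
Extract 12: [2, -8, -1, 12, 12, 28]
Extract 2: [-1, -8, 2, 12, 12, 28]
Extract -1: [-8, -1, 2, 12, 12, 28]


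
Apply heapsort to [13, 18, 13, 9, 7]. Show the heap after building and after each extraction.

Build heap: [18, 13, 13, 9, 7]
Extract 18: [13, 9, 13, 7, 18]
Extract 13: [13, 9, 7, 13, 18]
Extract 13: [9, 7, 13, 13, 18]
Extract 9: [7, 9, 13, 13, 18]


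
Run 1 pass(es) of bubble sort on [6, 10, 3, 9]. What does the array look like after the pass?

After pass 1: [6, 3, 9, 10] (2 swaps)
Total swaps: 2


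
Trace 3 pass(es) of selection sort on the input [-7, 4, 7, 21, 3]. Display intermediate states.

Pass 1: Select minimum -7 at index 0, swap -> [-7, 4, 7, 21, 3]
Pass 2: Select minimum 3 at index 4, swap -> [-7, 3, 7, 21, 4]
Pass 3: Select minimum 4 at index 4, swap -> [-7, 3, 4, 21, 7]


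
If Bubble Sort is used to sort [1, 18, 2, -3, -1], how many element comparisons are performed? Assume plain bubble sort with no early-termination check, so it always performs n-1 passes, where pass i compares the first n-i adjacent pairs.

Pass 1: compare adjacent pairs (0,1)..(3,4) = 4 comparison(s), 3 swap(s) -> [1, 2, -3, -1, 18]
Pass 2: compare adjacent pairs (0,1)..(2,3) = 3 comparison(s), 2 swap(s) -> [1, -3, -1, 2, 18]
Pass 3: compare adjacent pairs (0,1)..(1,2) = 2 comparison(s), 2 swap(s) -> [-3, -1, 1, 2, 18]
Pass 4: compare adjacent pairs (0,1)..(0,1) = 1 comparison(s), 0 swap(s) -> [-3, -1, 1, 2, 18]
Total comparisons: 4 + 3 + 2 + 1 = 10


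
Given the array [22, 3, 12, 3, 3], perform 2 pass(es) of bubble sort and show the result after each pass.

After pass 1: [3, 12, 3, 3, 22] (4 swaps)
After pass 2: [3, 3, 3, 12, 22] (2 swaps)
Total swaps: 6


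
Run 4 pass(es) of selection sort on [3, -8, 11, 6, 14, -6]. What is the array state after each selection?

Pass 1: Select minimum -8 at index 1, swap -> [-8, 3, 11, 6, 14, -6]
Pass 2: Select minimum -6 at index 5, swap -> [-8, -6, 11, 6, 14, 3]
Pass 3: Select minimum 3 at index 5, swap -> [-8, -6, 3, 6, 14, 11]
Pass 4: Select minimum 6 at index 3, swap -> [-8, -6, 3, 6, 14, 11]


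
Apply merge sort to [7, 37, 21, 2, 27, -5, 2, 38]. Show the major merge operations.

Divide and conquer:
  Merge [7] + [37] -> [7, 37]
  Merge [21] + [2] -> [2, 21]
  Merge [7, 37] + [2, 21] -> [2, 7, 21, 37]
  Merge [27] + [-5] -> [-5, 27]
  Merge [2] + [38] -> [2, 38]
  Merge [-5, 27] + [2, 38] -> [-5, 2, 27, 38]
  Merge [2, 7, 21, 37] + [-5, 2, 27, 38] -> [-5, 2, 2, 7, 21, 27, 37, 38]


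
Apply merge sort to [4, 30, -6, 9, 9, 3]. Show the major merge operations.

Divide and conquer:
  Merge [30] + [-6] -> [-6, 30]
  Merge [4] + [-6, 30] -> [-6, 4, 30]
  Merge [9] + [3] -> [3, 9]
  Merge [9] + [3, 9] -> [3, 9, 9]
  Merge [-6, 4, 30] + [3, 9, 9] -> [-6, 3, 4, 9, 9, 30]


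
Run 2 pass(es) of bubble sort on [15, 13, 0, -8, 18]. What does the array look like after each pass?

After pass 1: [13, 0, -8, 15, 18] (3 swaps)
After pass 2: [0, -8, 13, 15, 18] (2 swaps)
Total swaps: 5


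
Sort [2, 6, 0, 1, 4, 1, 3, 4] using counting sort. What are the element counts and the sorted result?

Count array: [1, 2, 1, 1, 2, 0, 1]
(count[i] = number of elements equal to i)
Cumulative count: [1, 3, 4, 5, 7, 7, 8]
Sorted: [0, 1, 1, 2, 3, 4, 4, 6]


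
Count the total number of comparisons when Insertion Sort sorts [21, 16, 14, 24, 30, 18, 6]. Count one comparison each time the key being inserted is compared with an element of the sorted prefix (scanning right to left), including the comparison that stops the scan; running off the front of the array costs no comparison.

Insert 16: 21 > 16 (shift), reached front = 1 comparison(s) -> [16, 21, 14, 24, 30, 18, 6]
Insert 14: 21 > 14 (shift), 16 > 14 (shift), reached front = 2 comparison(s) -> [14, 16, 21, 24, 30, 18, 6]
Insert 24: 21 <= 24 (stop) = 1 comparison(s) -> [14, 16, 21, 24, 30, 18, 6]
Insert 30: 24 <= 30 (stop) = 1 comparison(s) -> [14, 16, 21, 24, 30, 18, 6]
Insert 18: 30 > 18 (shift), 24 > 18 (shift), 21 > 18 (shift), 16 <= 18 (stop) = 4 comparison(s) -> [14, 16, 18, 21, 24, 30, 6]
Insert 6: 30 > 6 (shift), 24 > 6 (shift), 21 > 6 (shift), 18 > 6 (shift), 16 > 6 (shift), 14 > 6 (shift), reached front = 6 comparison(s) -> [6, 14, 16, 18, 21, 24, 30]
Total comparisons: 1 + 2 + 1 + 1 + 4 + 6 = 15


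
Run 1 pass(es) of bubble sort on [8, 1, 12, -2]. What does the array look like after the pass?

After pass 1: [1, 8, -2, 12] (2 swaps)
Total swaps: 2


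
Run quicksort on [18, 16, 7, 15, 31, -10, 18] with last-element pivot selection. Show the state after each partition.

Partition 1: pivot=18 at index 5 -> [18, 16, 7, 15, -10, 18, 31]
Partition 2: pivot=-10 at index 0 -> [-10, 16, 7, 15, 18, 18, 31]
Partition 3: pivot=18 at index 4 -> [-10, 16, 7, 15, 18, 18, 31]
Partition 4: pivot=15 at index 2 -> [-10, 7, 15, 16, 18, 18, 31]


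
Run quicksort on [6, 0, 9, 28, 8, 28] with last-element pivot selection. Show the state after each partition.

Partition 1: pivot=28 at index 5 -> [6, 0, 9, 28, 8, 28]
Partition 2: pivot=8 at index 2 -> [6, 0, 8, 28, 9, 28]
Partition 3: pivot=0 at index 0 -> [0, 6, 8, 28, 9, 28]
Partition 4: pivot=9 at index 3 -> [0, 6, 8, 9, 28, 28]


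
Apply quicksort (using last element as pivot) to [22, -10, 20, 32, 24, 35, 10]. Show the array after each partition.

Partition 1: pivot=10 at index 1 -> [-10, 10, 20, 32, 24, 35, 22]
Partition 2: pivot=22 at index 3 -> [-10, 10, 20, 22, 24, 35, 32]
Partition 3: pivot=32 at index 5 -> [-10, 10, 20, 22, 24, 32, 35]


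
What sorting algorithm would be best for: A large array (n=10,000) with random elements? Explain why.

Best choice: Quicksort or Mergesort
Reason: Both have O(n log n) average case; quicksort has lower constant factors


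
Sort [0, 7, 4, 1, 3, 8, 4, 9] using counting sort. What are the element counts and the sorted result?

Count array: [1, 1, 0, 1, 2, 0, 0, 1, 1, 1]
(count[i] = number of elements equal to i)
Cumulative count: [1, 2, 2, 3, 5, 5, 5, 6, 7, 8]
Sorted: [0, 1, 3, 4, 4, 7, 8, 9]


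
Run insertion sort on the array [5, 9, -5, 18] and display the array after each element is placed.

First element 5 is already 'sorted'
Insert 9: shifted 0 elements -> [5, 9, -5, 18]
Insert -5: shifted 2 elements -> [-5, 5, 9, 18]
Insert 18: shifted 0 elements -> [-5, 5, 9, 18]


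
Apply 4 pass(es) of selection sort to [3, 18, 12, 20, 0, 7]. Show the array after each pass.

Pass 1: Select minimum 0 at index 4, swap -> [0, 18, 12, 20, 3, 7]
Pass 2: Select minimum 3 at index 4, swap -> [0, 3, 12, 20, 18, 7]
Pass 3: Select minimum 7 at index 5, swap -> [0, 3, 7, 20, 18, 12]
Pass 4: Select minimum 12 at index 5, swap -> [0, 3, 7, 12, 18, 20]


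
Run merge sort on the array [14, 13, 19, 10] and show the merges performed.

Divide and conquer:
  Merge [14] + [13] -> [13, 14]
  Merge [19] + [10] -> [10, 19]
  Merge [13, 14] + [10, 19] -> [10, 13, 14, 19]


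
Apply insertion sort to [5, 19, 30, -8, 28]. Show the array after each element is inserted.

First element 5 is already 'sorted'
Insert 19: shifted 0 elements -> [5, 19, 30, -8, 28]
Insert 30: shifted 0 elements -> [5, 19, 30, -8, 28]
Insert -8: shifted 3 elements -> [-8, 5, 19, 30, 28]
Insert 28: shifted 1 elements -> [-8, 5, 19, 28, 30]


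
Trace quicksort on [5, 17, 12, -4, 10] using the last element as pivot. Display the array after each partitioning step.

Partition 1: pivot=10 at index 2 -> [5, -4, 10, 17, 12]
Partition 2: pivot=-4 at index 0 -> [-4, 5, 10, 17, 12]
Partition 3: pivot=12 at index 3 -> [-4, 5, 10, 12, 17]


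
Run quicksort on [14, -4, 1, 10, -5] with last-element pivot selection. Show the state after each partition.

Partition 1: pivot=-5 at index 0 -> [-5, -4, 1, 10, 14]
Partition 2: pivot=14 at index 4 -> [-5, -4, 1, 10, 14]
Partition 3: pivot=10 at index 3 -> [-5, -4, 1, 10, 14]
Partition 4: pivot=1 at index 2 -> [-5, -4, 1, 10, 14]


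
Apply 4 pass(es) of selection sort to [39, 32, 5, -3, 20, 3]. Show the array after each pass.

Pass 1: Select minimum -3 at index 3, swap -> [-3, 32, 5, 39, 20, 3]
Pass 2: Select minimum 3 at index 5, swap -> [-3, 3, 5, 39, 20, 32]
Pass 3: Select minimum 5 at index 2, swap -> [-3, 3, 5, 39, 20, 32]
Pass 4: Select minimum 20 at index 4, swap -> [-3, 3, 5, 20, 39, 32]


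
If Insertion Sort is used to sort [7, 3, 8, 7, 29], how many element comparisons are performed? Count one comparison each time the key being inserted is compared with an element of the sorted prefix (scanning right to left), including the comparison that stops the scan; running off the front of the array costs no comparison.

Insert 3: 7 > 3 (shift), reached front = 1 comparison(s) -> [3, 7, 8, 7, 29]
Insert 8: 7 <= 8 (stop) = 1 comparison(s) -> [3, 7, 8, 7, 29]
Insert 7: 8 > 7 (shift), 7 <= 7 (stop) = 2 comparison(s) -> [3, 7, 7, 8, 29]
Insert 29: 8 <= 29 (stop) = 1 comparison(s) -> [3, 7, 7, 8, 29]
Total comparisons: 1 + 1 + 2 + 1 = 5


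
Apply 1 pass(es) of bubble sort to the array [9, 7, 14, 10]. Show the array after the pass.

After pass 1: [7, 9, 10, 14] (2 swaps)
Total swaps: 2


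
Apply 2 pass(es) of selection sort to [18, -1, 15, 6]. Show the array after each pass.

Pass 1: Select minimum -1 at index 1, swap -> [-1, 18, 15, 6]
Pass 2: Select minimum 6 at index 3, swap -> [-1, 6, 15, 18]


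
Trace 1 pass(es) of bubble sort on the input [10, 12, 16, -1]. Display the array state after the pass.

After pass 1: [10, 12, -1, 16] (1 swaps)
Total swaps: 1


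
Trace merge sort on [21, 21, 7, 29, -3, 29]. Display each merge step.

Divide and conquer:
  Merge [21] + [7] -> [7, 21]
  Merge [21] + [7, 21] -> [7, 21, 21]
  Merge [-3] + [29] -> [-3, 29]
  Merge [29] + [-3, 29] -> [-3, 29, 29]
  Merge [7, 21, 21] + [-3, 29, 29] -> [-3, 7, 21, 21, 29, 29]


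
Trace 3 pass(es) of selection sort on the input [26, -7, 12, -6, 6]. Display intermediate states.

Pass 1: Select minimum -7 at index 1, swap -> [-7, 26, 12, -6, 6]
Pass 2: Select minimum -6 at index 3, swap -> [-7, -6, 12, 26, 6]
Pass 3: Select minimum 6 at index 4, swap -> [-7, -6, 6, 26, 12]


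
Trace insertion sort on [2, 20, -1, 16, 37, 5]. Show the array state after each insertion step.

First element 2 is already 'sorted'
Insert 20: shifted 0 elements -> [2, 20, -1, 16, 37, 5]
Insert -1: shifted 2 elements -> [-1, 2, 20, 16, 37, 5]
Insert 16: shifted 1 elements -> [-1, 2, 16, 20, 37, 5]
Insert 37: shifted 0 elements -> [-1, 2, 16, 20, 37, 5]
Insert 5: shifted 3 elements -> [-1, 2, 5, 16, 20, 37]


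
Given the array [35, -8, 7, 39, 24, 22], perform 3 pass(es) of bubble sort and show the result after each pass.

After pass 1: [-8, 7, 35, 24, 22, 39] (4 swaps)
After pass 2: [-8, 7, 24, 22, 35, 39] (2 swaps)
After pass 3: [-8, 7, 22, 24, 35, 39] (1 swaps)
Total swaps: 7


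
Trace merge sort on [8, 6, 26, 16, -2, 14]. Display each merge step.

Divide and conquer:
  Merge [6] + [26] -> [6, 26]
  Merge [8] + [6, 26] -> [6, 8, 26]
  Merge [-2] + [14] -> [-2, 14]
  Merge [16] + [-2, 14] -> [-2, 14, 16]
  Merge [6, 8, 26] + [-2, 14, 16] -> [-2, 6, 8, 14, 16, 26]


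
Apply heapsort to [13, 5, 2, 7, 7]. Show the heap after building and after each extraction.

Build heap: [13, 7, 2, 5, 7]
Extract 13: [7, 7, 2, 5, 13]
Extract 7: [7, 5, 2, 7, 13]
Extract 7: [5, 2, 7, 7, 13]
Extract 5: [2, 5, 7, 7, 13]


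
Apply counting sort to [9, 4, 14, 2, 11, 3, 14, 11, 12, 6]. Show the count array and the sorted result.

Count array: [0, 0, 1, 1, 1, 0, 1, 0, 0, 1, 0, 2, 1, 0, 2]
(count[i] = number of elements equal to i)
Cumulative count: [0, 0, 1, 2, 3, 3, 4, 4, 4, 5, 5, 7, 8, 8, 10]
Sorted: [2, 3, 4, 6, 9, 11, 11, 12, 14, 14]


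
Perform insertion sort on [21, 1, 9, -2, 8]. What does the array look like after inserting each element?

First element 21 is already 'sorted'
Insert 1: shifted 1 elements -> [1, 21, 9, -2, 8]
Insert 9: shifted 1 elements -> [1, 9, 21, -2, 8]
Insert -2: shifted 3 elements -> [-2, 1, 9, 21, 8]
Insert 8: shifted 2 elements -> [-2, 1, 8, 9, 21]


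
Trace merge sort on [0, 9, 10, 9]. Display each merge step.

Divide and conquer:
  Merge [0] + [9] -> [0, 9]
  Merge [10] + [9] -> [9, 10]
  Merge [0, 9] + [9, 10] -> [0, 9, 9, 10]


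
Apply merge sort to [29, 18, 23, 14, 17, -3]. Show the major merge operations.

Divide and conquer:
  Merge [18] + [23] -> [18, 23]
  Merge [29] + [18, 23] -> [18, 23, 29]
  Merge [17] + [-3] -> [-3, 17]
  Merge [14] + [-3, 17] -> [-3, 14, 17]
  Merge [18, 23, 29] + [-3, 14, 17] -> [-3, 14, 17, 18, 23, 29]


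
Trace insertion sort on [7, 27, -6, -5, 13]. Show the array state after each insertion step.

First element 7 is already 'sorted'
Insert 27: shifted 0 elements -> [7, 27, -6, -5, 13]
Insert -6: shifted 2 elements -> [-6, 7, 27, -5, 13]
Insert -5: shifted 2 elements -> [-6, -5, 7, 27, 13]
Insert 13: shifted 1 elements -> [-6, -5, 7, 13, 27]


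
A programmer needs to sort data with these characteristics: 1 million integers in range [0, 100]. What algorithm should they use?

Best choice: Counting sort
Reason: O(n + k) where k=100 is small; linear time beats O(n log n)


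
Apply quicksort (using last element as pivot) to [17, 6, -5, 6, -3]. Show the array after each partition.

Partition 1: pivot=-3 at index 1 -> [-5, -3, 17, 6, 6]
Partition 2: pivot=6 at index 3 -> [-5, -3, 6, 6, 17]


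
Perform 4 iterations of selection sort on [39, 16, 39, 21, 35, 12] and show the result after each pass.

Pass 1: Select minimum 12 at index 5, swap -> [12, 16, 39, 21, 35, 39]
Pass 2: Select minimum 16 at index 1, swap -> [12, 16, 39, 21, 35, 39]
Pass 3: Select minimum 21 at index 3, swap -> [12, 16, 21, 39, 35, 39]
Pass 4: Select minimum 35 at index 4, swap -> [12, 16, 21, 35, 39, 39]


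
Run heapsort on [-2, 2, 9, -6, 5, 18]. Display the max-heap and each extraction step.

Build heap: [18, 5, 9, -6, 2, -2]
Extract 18: [9, 5, -2, -6, 2, 18]
Extract 9: [5, 2, -2, -6, 9, 18]
Extract 5: [2, -6, -2, 5, 9, 18]
Extract 2: [-2, -6, 2, 5, 9, 18]
Extract -2: [-6, -2, 2, 5, 9, 18]


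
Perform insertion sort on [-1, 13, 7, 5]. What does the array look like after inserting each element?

First element -1 is already 'sorted'
Insert 13: shifted 0 elements -> [-1, 13, 7, 5]
Insert 7: shifted 1 elements -> [-1, 7, 13, 5]
Insert 5: shifted 2 elements -> [-1, 5, 7, 13]


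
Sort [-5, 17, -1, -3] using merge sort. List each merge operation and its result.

Divide and conquer:
  Merge [-5] + [17] -> [-5, 17]
  Merge [-1] + [-3] -> [-3, -1]
  Merge [-5, 17] + [-3, -1] -> [-5, -3, -1, 17]


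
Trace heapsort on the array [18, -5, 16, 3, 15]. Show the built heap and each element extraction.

Build heap: [18, 15, 16, 3, -5]
Extract 18: [16, 15, -5, 3, 18]
Extract 16: [15, 3, -5, 16, 18]
Extract 15: [3, -5, 15, 16, 18]
Extract 3: [-5, 3, 15, 16, 18]


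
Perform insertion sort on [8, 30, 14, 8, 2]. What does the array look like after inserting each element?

First element 8 is already 'sorted'
Insert 30: shifted 0 elements -> [8, 30, 14, 8, 2]
Insert 14: shifted 1 elements -> [8, 14, 30, 8, 2]
Insert 8: shifted 2 elements -> [8, 8, 14, 30, 2]
Insert 2: shifted 4 elements -> [2, 8, 8, 14, 30]


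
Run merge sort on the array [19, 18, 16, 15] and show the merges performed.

Divide and conquer:
  Merge [19] + [18] -> [18, 19]
  Merge [16] + [15] -> [15, 16]
  Merge [18, 19] + [15, 16] -> [15, 16, 18, 19]


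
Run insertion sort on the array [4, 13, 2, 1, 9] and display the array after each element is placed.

First element 4 is already 'sorted'
Insert 13: shifted 0 elements -> [4, 13, 2, 1, 9]
Insert 2: shifted 2 elements -> [2, 4, 13, 1, 9]
Insert 1: shifted 3 elements -> [1, 2, 4, 13, 9]
Insert 9: shifted 1 elements -> [1, 2, 4, 9, 13]


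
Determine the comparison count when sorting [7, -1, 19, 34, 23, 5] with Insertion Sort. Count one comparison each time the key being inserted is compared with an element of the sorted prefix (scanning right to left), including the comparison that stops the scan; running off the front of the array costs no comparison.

Insert -1: 7 > -1 (shift), reached front = 1 comparison(s) -> [-1, 7, 19, 34, 23, 5]
Insert 19: 7 <= 19 (stop) = 1 comparison(s) -> [-1, 7, 19, 34, 23, 5]
Insert 34: 19 <= 34 (stop) = 1 comparison(s) -> [-1, 7, 19, 34, 23, 5]
Insert 23: 34 > 23 (shift), 19 <= 23 (stop) = 2 comparison(s) -> [-1, 7, 19, 23, 34, 5]
Insert 5: 34 > 5 (shift), 23 > 5 (shift), 19 > 5 (shift), 7 > 5 (shift), -1 <= 5 (stop) = 5 comparison(s) -> [-1, 5, 7, 19, 23, 34]
Total comparisons: 1 + 1 + 1 + 2 + 5 = 10


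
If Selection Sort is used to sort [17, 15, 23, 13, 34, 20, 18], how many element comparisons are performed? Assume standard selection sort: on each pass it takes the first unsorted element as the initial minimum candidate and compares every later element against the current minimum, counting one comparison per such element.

Pass 1: scan indices 1..6 for the minimum = 6 comparison(s); min is 13, place at index 0 -> [13, 15, 23, 17, 34, 20, 18]
Pass 2: scan indices 2..6 for the minimum = 5 comparison(s); min is 15, place at index 1 -> [13, 15, 23, 17, 34, 20, 18]
Pass 3: scan indices 3..6 for the minimum = 4 comparison(s); min is 17, place at index 2 -> [13, 15, 17, 23, 34, 20, 18]
Pass 4: scan indices 4..6 for the minimum = 3 comparison(s); min is 18, place at index 3 -> [13, 15, 17, 18, 34, 20, 23]
Pass 5: scan indices 5..6 for the minimum = 2 comparison(s); min is 20, place at index 4 -> [13, 15, 17, 18, 20, 34, 23]
Pass 6: scan indices 6..6 for the minimum = 1 comparison(s); min is 23, place at index 5 -> [13, 15, 17, 18, 20, 23, 34]
Selection sort always scans the whole unsorted suffix, so the count is (n-1) + (n-2) + ... + 1 = n(n-1)/2 = 7*6/2 = 21 regardless of the input order.
Total comparisons: 6 + 5 + 4 + 3 + 2 + 1 = 21


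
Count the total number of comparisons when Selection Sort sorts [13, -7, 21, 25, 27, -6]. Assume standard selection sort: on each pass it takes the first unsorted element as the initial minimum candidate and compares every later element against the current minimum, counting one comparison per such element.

Pass 1: scan indices 1..5 for the minimum = 5 comparison(s); min is -7, place at index 0 -> [-7, 13, 21, 25, 27, -6]
Pass 2: scan indices 2..5 for the minimum = 4 comparison(s); min is -6, place at index 1 -> [-7, -6, 21, 25, 27, 13]
Pass 3: scan indices 3..5 for the minimum = 3 comparison(s); min is 13, place at index 2 -> [-7, -6, 13, 25, 27, 21]
Pass 4: scan indices 4..5 for the minimum = 2 comparison(s); min is 21, place at index 3 -> [-7, -6, 13, 21, 27, 25]
Pass 5: scan indices 5..5 for the minimum = 1 comparison(s); min is 25, place at index 4 -> [-7, -6, 13, 21, 25, 27]
Selection sort always scans the whole unsorted suffix, so the count is (n-1) + (n-2) + ... + 1 = n(n-1)/2 = 6*5/2 = 15 regardless of the input order.
Total comparisons: 5 + 4 + 3 + 2 + 1 = 15


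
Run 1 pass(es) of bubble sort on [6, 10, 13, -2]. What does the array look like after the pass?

After pass 1: [6, 10, -2, 13] (1 swaps)
Total swaps: 1


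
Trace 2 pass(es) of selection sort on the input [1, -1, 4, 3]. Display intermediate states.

Pass 1: Select minimum -1 at index 1, swap -> [-1, 1, 4, 3]
Pass 2: Select minimum 1 at index 1, swap -> [-1, 1, 4, 3]


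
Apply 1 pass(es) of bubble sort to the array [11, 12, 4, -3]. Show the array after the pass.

After pass 1: [11, 4, -3, 12] (2 swaps)
Total swaps: 2


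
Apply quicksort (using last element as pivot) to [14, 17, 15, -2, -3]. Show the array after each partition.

Partition 1: pivot=-3 at index 0 -> [-3, 17, 15, -2, 14]
Partition 2: pivot=14 at index 2 -> [-3, -2, 14, 17, 15]
Partition 3: pivot=15 at index 3 -> [-3, -2, 14, 15, 17]


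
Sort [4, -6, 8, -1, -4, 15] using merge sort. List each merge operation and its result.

Divide and conquer:
  Merge [-6] + [8] -> [-6, 8]
  Merge [4] + [-6, 8] -> [-6, 4, 8]
  Merge [-4] + [15] -> [-4, 15]
  Merge [-1] + [-4, 15] -> [-4, -1, 15]
  Merge [-6, 4, 8] + [-4, -1, 15] -> [-6, -4, -1, 4, 8, 15]


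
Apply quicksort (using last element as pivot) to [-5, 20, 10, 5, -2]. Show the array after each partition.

Partition 1: pivot=-2 at index 1 -> [-5, -2, 10, 5, 20]
Partition 2: pivot=20 at index 4 -> [-5, -2, 10, 5, 20]
Partition 3: pivot=5 at index 2 -> [-5, -2, 5, 10, 20]


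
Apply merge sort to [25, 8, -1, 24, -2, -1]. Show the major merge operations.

Divide and conquer:
  Merge [8] + [-1] -> [-1, 8]
  Merge [25] + [-1, 8] -> [-1, 8, 25]
  Merge [-2] + [-1] -> [-2, -1]
  Merge [24] + [-2, -1] -> [-2, -1, 24]
  Merge [-1, 8, 25] + [-2, -1, 24] -> [-2, -1, -1, 8, 24, 25]


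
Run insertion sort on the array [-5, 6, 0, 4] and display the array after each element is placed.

First element -5 is already 'sorted'
Insert 6: shifted 0 elements -> [-5, 6, 0, 4]
Insert 0: shifted 1 elements -> [-5, 0, 6, 4]
Insert 4: shifted 1 elements -> [-5, 0, 4, 6]


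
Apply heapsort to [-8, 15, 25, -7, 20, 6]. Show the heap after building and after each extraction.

Build heap: [25, 20, 6, -7, 15, -8]
Extract 25: [20, 15, 6, -7, -8, 25]
Extract 20: [15, -7, 6, -8, 20, 25]
Extract 15: [6, -7, -8, 15, 20, 25]
Extract 6: [-7, -8, 6, 15, 20, 25]
Extract -7: [-8, -7, 6, 15, 20, 25]


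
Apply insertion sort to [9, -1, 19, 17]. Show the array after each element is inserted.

First element 9 is already 'sorted'
Insert -1: shifted 1 elements -> [-1, 9, 19, 17]
Insert 19: shifted 0 elements -> [-1, 9, 19, 17]
Insert 17: shifted 1 elements -> [-1, 9, 17, 19]


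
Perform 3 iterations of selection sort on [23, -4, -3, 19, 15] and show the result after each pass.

Pass 1: Select minimum -4 at index 1, swap -> [-4, 23, -3, 19, 15]
Pass 2: Select minimum -3 at index 2, swap -> [-4, -3, 23, 19, 15]
Pass 3: Select minimum 15 at index 4, swap -> [-4, -3, 15, 19, 23]


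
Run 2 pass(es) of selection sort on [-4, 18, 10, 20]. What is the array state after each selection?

Pass 1: Select minimum -4 at index 0, swap -> [-4, 18, 10, 20]
Pass 2: Select minimum 10 at index 2, swap -> [-4, 10, 18, 20]


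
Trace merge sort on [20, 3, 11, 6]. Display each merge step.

Divide and conquer:
  Merge [20] + [3] -> [3, 20]
  Merge [11] + [6] -> [6, 11]
  Merge [3, 20] + [6, 11] -> [3, 6, 11, 20]


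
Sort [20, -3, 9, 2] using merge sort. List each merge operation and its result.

Divide and conquer:
  Merge [20] + [-3] -> [-3, 20]
  Merge [9] + [2] -> [2, 9]
  Merge [-3, 20] + [2, 9] -> [-3, 2, 9, 20]


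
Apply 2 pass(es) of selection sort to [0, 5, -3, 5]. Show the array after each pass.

Pass 1: Select minimum -3 at index 2, swap -> [-3, 5, 0, 5]
Pass 2: Select minimum 0 at index 2, swap -> [-3, 0, 5, 5]


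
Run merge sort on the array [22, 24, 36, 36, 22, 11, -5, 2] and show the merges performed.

Divide and conquer:
  Merge [22] + [24] -> [22, 24]
  Merge [36] + [36] -> [36, 36]
  Merge [22, 24] + [36, 36] -> [22, 24, 36, 36]
  Merge [22] + [11] -> [11, 22]
  Merge [-5] + [2] -> [-5, 2]
  Merge [11, 22] + [-5, 2] -> [-5, 2, 11, 22]
  Merge [22, 24, 36, 36] + [-5, 2, 11, 22] -> [-5, 2, 11, 22, 22, 24, 36, 36]


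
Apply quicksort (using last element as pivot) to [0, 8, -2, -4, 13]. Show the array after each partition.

Partition 1: pivot=13 at index 4 -> [0, 8, -2, -4, 13]
Partition 2: pivot=-4 at index 0 -> [-4, 8, -2, 0, 13]
Partition 3: pivot=0 at index 2 -> [-4, -2, 0, 8, 13]


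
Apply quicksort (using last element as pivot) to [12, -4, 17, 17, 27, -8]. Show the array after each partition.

Partition 1: pivot=-8 at index 0 -> [-8, -4, 17, 17, 27, 12]
Partition 2: pivot=12 at index 2 -> [-8, -4, 12, 17, 27, 17]
Partition 3: pivot=17 at index 4 -> [-8, -4, 12, 17, 17, 27]


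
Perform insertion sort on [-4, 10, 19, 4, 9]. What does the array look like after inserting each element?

First element -4 is already 'sorted'
Insert 10: shifted 0 elements -> [-4, 10, 19, 4, 9]
Insert 19: shifted 0 elements -> [-4, 10, 19, 4, 9]
Insert 4: shifted 2 elements -> [-4, 4, 10, 19, 9]
Insert 9: shifted 2 elements -> [-4, 4, 9, 10, 19]


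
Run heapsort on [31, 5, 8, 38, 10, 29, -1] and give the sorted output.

Build heap: [38, 31, 29, 5, 10, 8, -1]
Extract 38: [31, 10, 29, 5, -1, 8, 38]
Extract 31: [29, 10, 8, 5, -1, 31, 38]
Extract 29: [10, 5, 8, -1, 29, 31, 38]
Extract 10: [8, 5, -1, 10, 29, 31, 38]
Extract 8: [5, -1, 8, 10, 29, 31, 38]
Extract 5: [-1, 5, 8, 10, 29, 31, 38]


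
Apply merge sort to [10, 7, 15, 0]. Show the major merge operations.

Divide and conquer:
  Merge [10] + [7] -> [7, 10]
  Merge [15] + [0] -> [0, 15]
  Merge [7, 10] + [0, 15] -> [0, 7, 10, 15]


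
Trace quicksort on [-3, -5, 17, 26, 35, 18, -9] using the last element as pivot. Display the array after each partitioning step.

Partition 1: pivot=-9 at index 0 -> [-9, -5, 17, 26, 35, 18, -3]
Partition 2: pivot=-3 at index 2 -> [-9, -5, -3, 26, 35, 18, 17]
Partition 3: pivot=17 at index 3 -> [-9, -5, -3, 17, 35, 18, 26]
Partition 4: pivot=26 at index 5 -> [-9, -5, -3, 17, 18, 26, 35]


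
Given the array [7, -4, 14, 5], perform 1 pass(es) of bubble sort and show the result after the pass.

After pass 1: [-4, 7, 5, 14] (2 swaps)
Total swaps: 2


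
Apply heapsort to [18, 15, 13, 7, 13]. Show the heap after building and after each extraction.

Build heap: [18, 15, 13, 7, 13]
Extract 18: [15, 13, 13, 7, 18]
Extract 15: [13, 7, 13, 15, 18]
Extract 13: [13, 7, 13, 15, 18]
Extract 13: [7, 13, 13, 15, 18]


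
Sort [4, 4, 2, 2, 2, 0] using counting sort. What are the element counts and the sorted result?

Count array: [1, 0, 3, 0, 2]
(count[i] = number of elements equal to i)
Cumulative count: [1, 1, 4, 4, 6]
Sorted: [0, 2, 2, 2, 4, 4]


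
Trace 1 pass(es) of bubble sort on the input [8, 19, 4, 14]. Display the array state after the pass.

After pass 1: [8, 4, 14, 19] (2 swaps)
Total swaps: 2


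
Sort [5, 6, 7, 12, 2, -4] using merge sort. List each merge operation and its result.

Divide and conquer:
  Merge [6] + [7] -> [6, 7]
  Merge [5] + [6, 7] -> [5, 6, 7]
  Merge [2] + [-4] -> [-4, 2]
  Merge [12] + [-4, 2] -> [-4, 2, 12]
  Merge [5, 6, 7] + [-4, 2, 12] -> [-4, 2, 5, 6, 7, 12]


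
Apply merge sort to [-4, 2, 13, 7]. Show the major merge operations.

Divide and conquer:
  Merge [-4] + [2] -> [-4, 2]
  Merge [13] + [7] -> [7, 13]
  Merge [-4, 2] + [7, 13] -> [-4, 2, 7, 13]


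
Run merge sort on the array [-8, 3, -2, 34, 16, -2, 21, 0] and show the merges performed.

Divide and conquer:
  Merge [-8] + [3] -> [-8, 3]
  Merge [-2] + [34] -> [-2, 34]
  Merge [-8, 3] + [-2, 34] -> [-8, -2, 3, 34]
  Merge [16] + [-2] -> [-2, 16]
  Merge [21] + [0] -> [0, 21]
  Merge [-2, 16] + [0, 21] -> [-2, 0, 16, 21]
  Merge [-8, -2, 3, 34] + [-2, 0, 16, 21] -> [-8, -2, -2, 0, 3, 16, 21, 34]


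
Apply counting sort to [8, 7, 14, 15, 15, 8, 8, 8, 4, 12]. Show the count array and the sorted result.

Count array: [0, 0, 0, 0, 1, 0, 0, 1, 4, 0, 0, 0, 1, 0, 1, 2]
(count[i] = number of elements equal to i)
Cumulative count: [0, 0, 0, 0, 1, 1, 1, 2, 6, 6, 6, 6, 7, 7, 8, 10]
Sorted: [4, 7, 8, 8, 8, 8, 12, 14, 15, 15]


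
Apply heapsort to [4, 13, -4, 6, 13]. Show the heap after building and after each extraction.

Build heap: [13, 13, -4, 6, 4]
Extract 13: [13, 6, -4, 4, 13]
Extract 13: [6, 4, -4, 13, 13]
Extract 6: [4, -4, 6, 13, 13]
Extract 4: [-4, 4, 6, 13, 13]


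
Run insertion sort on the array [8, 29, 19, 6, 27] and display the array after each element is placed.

First element 8 is already 'sorted'
Insert 29: shifted 0 elements -> [8, 29, 19, 6, 27]
Insert 19: shifted 1 elements -> [8, 19, 29, 6, 27]
Insert 6: shifted 3 elements -> [6, 8, 19, 29, 27]
Insert 27: shifted 1 elements -> [6, 8, 19, 27, 29]


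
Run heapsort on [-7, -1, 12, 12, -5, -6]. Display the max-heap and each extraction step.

Build heap: [12, -1, 12, -7, -5, -6]
Extract 12: [12, -1, -6, -7, -5, 12]
Extract 12: [-1, -5, -6, -7, 12, 12]
Extract -1: [-5, -7, -6, -1, 12, 12]
Extract -5: [-6, -7, -5, -1, 12, 12]
Extract -6: [-7, -6, -5, -1, 12, 12]


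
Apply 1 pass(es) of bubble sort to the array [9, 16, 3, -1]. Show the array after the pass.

After pass 1: [9, 3, -1, 16] (2 swaps)
Total swaps: 2


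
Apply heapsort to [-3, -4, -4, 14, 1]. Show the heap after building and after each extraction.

Build heap: [14, 1, -4, -4, -3]
Extract 14: [1, -3, -4, -4, 14]
Extract 1: [-3, -4, -4, 1, 14]
Extract -3: [-4, -4, -3, 1, 14]
Extract -4: [-4, -4, -3, 1, 14]


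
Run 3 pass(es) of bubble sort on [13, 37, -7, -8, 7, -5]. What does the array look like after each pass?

After pass 1: [13, -7, -8, 7, -5, 37] (4 swaps)
After pass 2: [-7, -8, 7, -5, 13, 37] (4 swaps)
After pass 3: [-8, -7, -5, 7, 13, 37] (2 swaps)
Total swaps: 10


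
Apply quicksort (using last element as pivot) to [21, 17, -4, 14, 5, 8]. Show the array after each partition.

Partition 1: pivot=8 at index 2 -> [-4, 5, 8, 14, 17, 21]
Partition 2: pivot=5 at index 1 -> [-4, 5, 8, 14, 17, 21]
Partition 3: pivot=21 at index 5 -> [-4, 5, 8, 14, 17, 21]
Partition 4: pivot=17 at index 4 -> [-4, 5, 8, 14, 17, 21]
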